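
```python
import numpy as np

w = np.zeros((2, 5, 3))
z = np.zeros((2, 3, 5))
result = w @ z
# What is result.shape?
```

(2, 5, 5)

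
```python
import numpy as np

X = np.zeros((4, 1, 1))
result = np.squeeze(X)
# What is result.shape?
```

(4,)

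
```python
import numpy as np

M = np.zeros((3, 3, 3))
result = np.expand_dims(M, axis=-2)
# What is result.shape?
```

(3, 3, 1, 3)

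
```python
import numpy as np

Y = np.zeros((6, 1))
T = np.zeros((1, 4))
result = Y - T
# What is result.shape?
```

(6, 4)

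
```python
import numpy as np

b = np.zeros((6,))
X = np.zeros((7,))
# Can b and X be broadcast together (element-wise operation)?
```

No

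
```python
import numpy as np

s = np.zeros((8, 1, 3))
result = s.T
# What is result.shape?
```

(3, 1, 8)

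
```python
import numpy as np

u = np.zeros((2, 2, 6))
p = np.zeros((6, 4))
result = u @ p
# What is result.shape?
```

(2, 2, 4)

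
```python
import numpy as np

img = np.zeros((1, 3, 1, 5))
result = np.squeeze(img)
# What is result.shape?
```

(3, 5)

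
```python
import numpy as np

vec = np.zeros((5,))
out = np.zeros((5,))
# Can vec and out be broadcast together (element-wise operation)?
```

Yes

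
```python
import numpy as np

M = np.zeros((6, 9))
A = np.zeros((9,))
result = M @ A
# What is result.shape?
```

(6,)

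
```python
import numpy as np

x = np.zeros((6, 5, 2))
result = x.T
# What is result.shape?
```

(2, 5, 6)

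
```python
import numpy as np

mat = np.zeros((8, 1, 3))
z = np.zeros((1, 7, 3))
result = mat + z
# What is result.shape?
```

(8, 7, 3)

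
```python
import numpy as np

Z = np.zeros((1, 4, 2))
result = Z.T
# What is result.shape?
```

(2, 4, 1)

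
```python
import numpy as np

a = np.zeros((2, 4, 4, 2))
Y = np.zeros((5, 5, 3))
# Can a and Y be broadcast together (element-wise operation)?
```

No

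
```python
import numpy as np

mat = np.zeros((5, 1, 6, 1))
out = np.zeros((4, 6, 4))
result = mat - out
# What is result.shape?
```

(5, 4, 6, 4)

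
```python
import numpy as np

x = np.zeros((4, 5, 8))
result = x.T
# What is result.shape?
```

(8, 5, 4)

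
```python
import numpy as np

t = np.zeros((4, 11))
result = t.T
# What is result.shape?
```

(11, 4)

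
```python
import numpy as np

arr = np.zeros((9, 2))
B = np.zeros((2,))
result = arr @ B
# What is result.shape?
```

(9,)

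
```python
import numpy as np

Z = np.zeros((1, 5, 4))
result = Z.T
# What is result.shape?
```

(4, 5, 1)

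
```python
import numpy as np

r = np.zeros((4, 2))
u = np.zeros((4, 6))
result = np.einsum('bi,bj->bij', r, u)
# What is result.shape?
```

(4, 2, 6)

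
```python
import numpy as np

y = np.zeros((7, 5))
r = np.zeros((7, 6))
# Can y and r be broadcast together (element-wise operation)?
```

No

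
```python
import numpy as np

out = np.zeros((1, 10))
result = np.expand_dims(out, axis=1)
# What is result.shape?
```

(1, 1, 10)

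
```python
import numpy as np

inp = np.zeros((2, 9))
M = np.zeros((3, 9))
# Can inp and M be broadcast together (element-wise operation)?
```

No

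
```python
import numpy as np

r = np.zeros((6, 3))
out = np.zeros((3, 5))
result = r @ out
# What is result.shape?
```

(6, 5)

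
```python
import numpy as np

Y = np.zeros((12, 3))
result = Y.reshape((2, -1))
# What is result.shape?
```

(2, 18)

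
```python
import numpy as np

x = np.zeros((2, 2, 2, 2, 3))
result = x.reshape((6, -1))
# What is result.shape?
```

(6, 8)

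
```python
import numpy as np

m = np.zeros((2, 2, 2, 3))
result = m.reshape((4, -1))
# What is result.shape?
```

(4, 6)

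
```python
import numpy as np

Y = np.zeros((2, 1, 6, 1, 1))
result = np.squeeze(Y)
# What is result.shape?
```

(2, 6)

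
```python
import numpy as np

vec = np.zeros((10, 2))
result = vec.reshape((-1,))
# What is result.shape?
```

(20,)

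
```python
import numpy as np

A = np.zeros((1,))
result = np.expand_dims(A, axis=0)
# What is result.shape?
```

(1, 1)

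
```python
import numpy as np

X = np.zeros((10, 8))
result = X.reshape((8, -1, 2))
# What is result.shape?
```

(8, 5, 2)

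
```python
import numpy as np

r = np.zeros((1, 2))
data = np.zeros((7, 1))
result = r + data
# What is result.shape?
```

(7, 2)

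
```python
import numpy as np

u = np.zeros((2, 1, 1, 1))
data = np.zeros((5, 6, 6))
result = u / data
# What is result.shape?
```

(2, 5, 6, 6)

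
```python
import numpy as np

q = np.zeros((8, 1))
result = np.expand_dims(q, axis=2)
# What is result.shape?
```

(8, 1, 1)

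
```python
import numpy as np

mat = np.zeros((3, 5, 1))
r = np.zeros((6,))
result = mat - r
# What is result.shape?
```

(3, 5, 6)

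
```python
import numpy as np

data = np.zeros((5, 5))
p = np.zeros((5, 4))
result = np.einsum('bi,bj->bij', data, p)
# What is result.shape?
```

(5, 5, 4)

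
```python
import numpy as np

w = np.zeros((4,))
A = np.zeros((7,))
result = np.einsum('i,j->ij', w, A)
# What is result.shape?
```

(4, 7)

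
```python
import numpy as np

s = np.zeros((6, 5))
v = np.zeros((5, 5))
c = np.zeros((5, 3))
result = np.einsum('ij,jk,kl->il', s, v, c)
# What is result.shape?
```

(6, 3)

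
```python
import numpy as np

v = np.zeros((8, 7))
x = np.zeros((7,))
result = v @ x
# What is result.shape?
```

(8,)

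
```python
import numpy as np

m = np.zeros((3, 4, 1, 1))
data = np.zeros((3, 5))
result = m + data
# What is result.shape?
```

(3, 4, 3, 5)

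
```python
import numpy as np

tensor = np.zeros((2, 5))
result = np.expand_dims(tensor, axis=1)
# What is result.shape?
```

(2, 1, 5)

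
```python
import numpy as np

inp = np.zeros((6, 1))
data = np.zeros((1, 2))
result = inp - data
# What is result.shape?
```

(6, 2)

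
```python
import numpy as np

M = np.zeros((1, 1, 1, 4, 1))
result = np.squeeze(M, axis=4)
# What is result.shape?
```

(1, 1, 1, 4)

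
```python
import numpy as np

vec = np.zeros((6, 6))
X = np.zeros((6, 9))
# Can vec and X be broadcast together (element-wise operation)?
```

No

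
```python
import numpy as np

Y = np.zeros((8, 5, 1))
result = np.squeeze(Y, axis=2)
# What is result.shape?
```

(8, 5)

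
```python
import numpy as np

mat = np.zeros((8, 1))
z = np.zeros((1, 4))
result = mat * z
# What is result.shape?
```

(8, 4)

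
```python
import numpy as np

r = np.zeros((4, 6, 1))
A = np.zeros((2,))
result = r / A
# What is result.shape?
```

(4, 6, 2)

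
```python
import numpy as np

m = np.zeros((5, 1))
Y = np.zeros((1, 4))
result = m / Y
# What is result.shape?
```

(5, 4)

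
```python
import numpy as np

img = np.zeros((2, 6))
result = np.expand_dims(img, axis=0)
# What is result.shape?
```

(1, 2, 6)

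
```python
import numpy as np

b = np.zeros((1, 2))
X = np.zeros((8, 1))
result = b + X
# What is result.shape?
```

(8, 2)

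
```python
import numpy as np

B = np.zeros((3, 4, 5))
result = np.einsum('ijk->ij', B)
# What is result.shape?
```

(3, 4)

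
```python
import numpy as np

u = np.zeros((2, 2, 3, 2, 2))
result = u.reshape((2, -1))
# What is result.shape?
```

(2, 24)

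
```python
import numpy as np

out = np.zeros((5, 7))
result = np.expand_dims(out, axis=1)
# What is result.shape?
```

(5, 1, 7)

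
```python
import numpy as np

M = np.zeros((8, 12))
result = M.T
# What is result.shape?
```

(12, 8)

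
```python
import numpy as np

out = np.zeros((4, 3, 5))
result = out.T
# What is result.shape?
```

(5, 3, 4)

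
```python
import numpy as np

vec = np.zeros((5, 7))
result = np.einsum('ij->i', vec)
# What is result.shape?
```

(5,)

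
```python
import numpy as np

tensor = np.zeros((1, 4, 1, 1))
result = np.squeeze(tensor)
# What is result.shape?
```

(4,)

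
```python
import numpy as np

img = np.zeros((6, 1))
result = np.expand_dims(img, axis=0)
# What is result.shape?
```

(1, 6, 1)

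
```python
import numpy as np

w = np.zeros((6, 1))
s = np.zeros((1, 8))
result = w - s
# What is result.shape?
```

(6, 8)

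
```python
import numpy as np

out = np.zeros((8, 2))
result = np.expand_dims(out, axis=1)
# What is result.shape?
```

(8, 1, 2)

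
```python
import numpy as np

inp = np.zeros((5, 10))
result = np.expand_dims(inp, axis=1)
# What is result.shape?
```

(5, 1, 10)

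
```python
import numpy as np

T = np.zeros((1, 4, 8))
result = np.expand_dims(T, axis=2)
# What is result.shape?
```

(1, 4, 1, 8)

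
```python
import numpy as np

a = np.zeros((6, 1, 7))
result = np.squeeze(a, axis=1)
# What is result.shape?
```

(6, 7)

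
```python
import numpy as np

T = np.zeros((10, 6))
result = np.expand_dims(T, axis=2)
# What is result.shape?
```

(10, 6, 1)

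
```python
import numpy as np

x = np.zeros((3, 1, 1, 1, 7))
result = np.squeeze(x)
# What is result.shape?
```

(3, 7)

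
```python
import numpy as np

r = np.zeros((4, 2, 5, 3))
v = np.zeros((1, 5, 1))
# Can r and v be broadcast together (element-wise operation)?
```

Yes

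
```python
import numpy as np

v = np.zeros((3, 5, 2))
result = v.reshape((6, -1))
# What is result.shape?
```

(6, 5)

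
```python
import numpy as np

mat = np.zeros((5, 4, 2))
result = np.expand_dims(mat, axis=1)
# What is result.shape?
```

(5, 1, 4, 2)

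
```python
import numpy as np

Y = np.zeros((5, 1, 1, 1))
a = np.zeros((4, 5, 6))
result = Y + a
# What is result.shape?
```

(5, 4, 5, 6)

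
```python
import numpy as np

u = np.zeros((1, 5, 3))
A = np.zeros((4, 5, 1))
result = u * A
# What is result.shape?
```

(4, 5, 3)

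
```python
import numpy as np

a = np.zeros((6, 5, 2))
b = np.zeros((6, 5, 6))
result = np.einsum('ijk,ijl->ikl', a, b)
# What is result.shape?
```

(6, 2, 6)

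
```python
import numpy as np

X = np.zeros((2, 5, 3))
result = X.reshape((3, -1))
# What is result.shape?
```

(3, 10)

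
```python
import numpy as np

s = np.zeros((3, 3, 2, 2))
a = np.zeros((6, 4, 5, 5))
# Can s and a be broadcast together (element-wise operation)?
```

No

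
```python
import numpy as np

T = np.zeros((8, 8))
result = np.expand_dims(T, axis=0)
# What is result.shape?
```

(1, 8, 8)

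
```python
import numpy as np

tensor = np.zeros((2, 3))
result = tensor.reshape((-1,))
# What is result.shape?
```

(6,)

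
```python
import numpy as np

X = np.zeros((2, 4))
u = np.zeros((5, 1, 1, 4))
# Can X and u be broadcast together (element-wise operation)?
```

Yes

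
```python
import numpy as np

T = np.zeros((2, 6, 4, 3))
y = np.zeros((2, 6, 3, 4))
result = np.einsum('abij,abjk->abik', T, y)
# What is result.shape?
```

(2, 6, 4, 4)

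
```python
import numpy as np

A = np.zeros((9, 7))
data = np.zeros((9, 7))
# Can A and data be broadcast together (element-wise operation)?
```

Yes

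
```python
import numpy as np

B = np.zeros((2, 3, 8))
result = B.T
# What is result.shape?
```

(8, 3, 2)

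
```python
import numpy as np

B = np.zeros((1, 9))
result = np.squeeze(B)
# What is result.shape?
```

(9,)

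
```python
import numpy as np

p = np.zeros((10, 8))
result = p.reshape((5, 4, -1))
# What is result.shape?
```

(5, 4, 4)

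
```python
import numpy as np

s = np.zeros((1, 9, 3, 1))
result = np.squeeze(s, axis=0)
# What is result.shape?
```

(9, 3, 1)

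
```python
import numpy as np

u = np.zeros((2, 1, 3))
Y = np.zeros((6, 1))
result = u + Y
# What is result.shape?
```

(2, 6, 3)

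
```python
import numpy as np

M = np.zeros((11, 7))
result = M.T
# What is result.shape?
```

(7, 11)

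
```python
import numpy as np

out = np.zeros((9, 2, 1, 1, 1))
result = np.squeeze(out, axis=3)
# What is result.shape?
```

(9, 2, 1, 1)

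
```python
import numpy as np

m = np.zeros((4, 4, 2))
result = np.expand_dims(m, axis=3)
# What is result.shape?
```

(4, 4, 2, 1)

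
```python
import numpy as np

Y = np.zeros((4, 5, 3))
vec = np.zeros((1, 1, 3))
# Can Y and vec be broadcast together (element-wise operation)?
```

Yes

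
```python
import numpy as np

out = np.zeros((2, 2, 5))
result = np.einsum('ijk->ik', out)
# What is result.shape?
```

(2, 5)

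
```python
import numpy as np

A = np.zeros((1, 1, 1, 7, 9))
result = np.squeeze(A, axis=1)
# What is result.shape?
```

(1, 1, 7, 9)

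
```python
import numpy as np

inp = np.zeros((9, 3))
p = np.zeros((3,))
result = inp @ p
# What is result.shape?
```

(9,)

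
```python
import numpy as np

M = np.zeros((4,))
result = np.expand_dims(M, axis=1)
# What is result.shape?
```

(4, 1)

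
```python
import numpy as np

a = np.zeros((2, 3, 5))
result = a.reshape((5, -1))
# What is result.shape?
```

(5, 6)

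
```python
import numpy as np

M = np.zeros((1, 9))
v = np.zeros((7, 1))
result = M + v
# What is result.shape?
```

(7, 9)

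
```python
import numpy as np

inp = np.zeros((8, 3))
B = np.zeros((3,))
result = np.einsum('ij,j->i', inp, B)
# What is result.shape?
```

(8,)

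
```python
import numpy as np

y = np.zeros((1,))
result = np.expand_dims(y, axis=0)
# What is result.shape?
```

(1, 1)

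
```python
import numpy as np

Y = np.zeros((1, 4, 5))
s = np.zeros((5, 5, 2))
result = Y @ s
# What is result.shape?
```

(5, 4, 2)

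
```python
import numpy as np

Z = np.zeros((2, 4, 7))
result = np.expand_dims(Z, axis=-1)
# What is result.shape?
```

(2, 4, 7, 1)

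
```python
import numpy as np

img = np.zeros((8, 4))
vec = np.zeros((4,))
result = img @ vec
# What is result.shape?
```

(8,)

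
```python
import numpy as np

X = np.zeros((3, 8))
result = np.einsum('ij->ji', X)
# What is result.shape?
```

(8, 3)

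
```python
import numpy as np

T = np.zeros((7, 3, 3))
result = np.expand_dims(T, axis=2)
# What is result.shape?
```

(7, 3, 1, 3)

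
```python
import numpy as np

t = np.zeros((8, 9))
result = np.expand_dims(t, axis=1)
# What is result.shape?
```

(8, 1, 9)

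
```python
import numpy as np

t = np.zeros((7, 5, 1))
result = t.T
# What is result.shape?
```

(1, 5, 7)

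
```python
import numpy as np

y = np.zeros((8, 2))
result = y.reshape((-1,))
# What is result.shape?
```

(16,)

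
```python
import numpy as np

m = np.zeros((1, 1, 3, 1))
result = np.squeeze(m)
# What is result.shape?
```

(3,)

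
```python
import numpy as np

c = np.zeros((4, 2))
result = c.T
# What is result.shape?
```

(2, 4)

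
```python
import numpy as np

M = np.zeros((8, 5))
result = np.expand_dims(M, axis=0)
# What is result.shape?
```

(1, 8, 5)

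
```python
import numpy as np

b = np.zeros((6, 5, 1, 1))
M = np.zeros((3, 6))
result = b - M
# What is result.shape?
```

(6, 5, 3, 6)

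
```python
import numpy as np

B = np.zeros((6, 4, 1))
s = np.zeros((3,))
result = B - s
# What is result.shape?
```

(6, 4, 3)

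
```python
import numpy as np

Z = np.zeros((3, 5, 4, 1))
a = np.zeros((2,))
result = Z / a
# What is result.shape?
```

(3, 5, 4, 2)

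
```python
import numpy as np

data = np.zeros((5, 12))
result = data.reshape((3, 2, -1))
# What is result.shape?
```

(3, 2, 10)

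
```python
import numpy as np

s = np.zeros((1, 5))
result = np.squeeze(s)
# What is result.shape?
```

(5,)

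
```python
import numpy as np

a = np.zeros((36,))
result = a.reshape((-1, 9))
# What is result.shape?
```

(4, 9)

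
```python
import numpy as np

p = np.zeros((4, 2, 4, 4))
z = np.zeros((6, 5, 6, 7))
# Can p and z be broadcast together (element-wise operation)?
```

No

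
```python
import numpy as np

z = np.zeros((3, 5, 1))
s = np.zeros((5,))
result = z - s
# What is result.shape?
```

(3, 5, 5)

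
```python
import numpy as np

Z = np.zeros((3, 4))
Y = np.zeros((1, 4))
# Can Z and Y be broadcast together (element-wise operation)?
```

Yes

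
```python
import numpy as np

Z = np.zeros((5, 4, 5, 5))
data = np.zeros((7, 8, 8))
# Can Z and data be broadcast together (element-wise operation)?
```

No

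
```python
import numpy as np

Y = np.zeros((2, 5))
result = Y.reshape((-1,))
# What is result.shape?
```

(10,)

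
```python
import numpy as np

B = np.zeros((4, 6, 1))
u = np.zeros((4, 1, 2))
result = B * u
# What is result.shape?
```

(4, 6, 2)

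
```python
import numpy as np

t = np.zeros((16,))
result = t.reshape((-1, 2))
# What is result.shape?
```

(8, 2)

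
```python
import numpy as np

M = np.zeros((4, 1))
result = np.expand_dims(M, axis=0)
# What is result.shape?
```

(1, 4, 1)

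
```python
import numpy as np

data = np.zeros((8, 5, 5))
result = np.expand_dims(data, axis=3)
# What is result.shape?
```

(8, 5, 5, 1)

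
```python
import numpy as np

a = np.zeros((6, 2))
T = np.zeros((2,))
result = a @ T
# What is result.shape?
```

(6,)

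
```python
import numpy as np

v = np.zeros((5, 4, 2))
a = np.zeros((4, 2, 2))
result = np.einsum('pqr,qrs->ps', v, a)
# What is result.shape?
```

(5, 2)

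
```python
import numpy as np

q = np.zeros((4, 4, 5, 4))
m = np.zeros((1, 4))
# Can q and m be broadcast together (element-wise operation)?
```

Yes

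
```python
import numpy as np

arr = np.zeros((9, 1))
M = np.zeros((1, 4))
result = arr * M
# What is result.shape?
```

(9, 4)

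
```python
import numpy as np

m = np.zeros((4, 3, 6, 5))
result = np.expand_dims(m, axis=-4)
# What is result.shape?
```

(4, 1, 3, 6, 5)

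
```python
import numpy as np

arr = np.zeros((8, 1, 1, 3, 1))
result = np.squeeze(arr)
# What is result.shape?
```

(8, 3)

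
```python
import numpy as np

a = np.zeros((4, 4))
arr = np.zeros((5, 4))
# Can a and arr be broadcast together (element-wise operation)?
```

No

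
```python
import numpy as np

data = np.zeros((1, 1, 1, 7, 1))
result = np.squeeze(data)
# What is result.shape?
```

(7,)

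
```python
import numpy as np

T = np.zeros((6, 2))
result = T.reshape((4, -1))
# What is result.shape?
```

(4, 3)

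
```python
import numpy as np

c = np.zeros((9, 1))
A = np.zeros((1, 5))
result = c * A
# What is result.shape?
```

(9, 5)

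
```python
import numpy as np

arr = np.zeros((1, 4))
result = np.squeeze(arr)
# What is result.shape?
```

(4,)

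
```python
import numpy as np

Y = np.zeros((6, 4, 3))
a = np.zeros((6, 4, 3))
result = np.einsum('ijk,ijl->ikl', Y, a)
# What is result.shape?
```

(6, 3, 3)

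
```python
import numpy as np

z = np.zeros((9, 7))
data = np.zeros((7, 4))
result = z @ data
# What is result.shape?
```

(9, 4)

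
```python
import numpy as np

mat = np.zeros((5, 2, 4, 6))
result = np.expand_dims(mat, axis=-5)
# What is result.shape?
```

(1, 5, 2, 4, 6)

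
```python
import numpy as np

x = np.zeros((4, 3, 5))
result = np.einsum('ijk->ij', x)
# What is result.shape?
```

(4, 3)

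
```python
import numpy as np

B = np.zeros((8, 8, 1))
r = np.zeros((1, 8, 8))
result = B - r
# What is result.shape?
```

(8, 8, 8)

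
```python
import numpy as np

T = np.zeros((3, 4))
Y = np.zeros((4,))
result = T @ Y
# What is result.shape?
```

(3,)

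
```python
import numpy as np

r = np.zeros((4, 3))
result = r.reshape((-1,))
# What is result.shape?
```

(12,)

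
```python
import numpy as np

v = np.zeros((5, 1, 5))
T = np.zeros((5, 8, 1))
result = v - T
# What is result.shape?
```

(5, 8, 5)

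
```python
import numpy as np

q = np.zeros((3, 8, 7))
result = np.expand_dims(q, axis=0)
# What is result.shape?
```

(1, 3, 8, 7)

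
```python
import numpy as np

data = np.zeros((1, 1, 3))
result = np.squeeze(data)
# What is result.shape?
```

(3,)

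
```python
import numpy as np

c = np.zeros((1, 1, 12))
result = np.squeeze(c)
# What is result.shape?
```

(12,)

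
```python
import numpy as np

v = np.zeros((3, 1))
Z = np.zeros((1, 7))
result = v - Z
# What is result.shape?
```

(3, 7)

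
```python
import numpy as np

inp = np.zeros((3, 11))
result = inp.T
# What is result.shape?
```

(11, 3)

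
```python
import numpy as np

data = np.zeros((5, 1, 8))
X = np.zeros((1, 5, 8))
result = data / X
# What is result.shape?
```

(5, 5, 8)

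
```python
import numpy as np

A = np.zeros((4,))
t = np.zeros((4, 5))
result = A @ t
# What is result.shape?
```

(5,)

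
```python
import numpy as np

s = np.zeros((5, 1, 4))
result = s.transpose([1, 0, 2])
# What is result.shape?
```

(1, 5, 4)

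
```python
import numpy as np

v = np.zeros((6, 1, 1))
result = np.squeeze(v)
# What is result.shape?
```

(6,)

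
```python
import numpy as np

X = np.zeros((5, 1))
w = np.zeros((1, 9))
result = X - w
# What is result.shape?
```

(5, 9)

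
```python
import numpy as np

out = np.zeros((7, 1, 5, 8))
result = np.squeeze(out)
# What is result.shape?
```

(7, 5, 8)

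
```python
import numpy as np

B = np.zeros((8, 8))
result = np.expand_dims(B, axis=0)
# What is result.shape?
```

(1, 8, 8)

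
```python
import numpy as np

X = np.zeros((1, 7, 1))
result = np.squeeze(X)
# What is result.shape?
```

(7,)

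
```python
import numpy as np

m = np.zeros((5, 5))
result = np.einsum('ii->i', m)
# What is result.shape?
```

(5,)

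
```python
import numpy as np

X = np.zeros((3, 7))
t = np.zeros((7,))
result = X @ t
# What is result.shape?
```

(3,)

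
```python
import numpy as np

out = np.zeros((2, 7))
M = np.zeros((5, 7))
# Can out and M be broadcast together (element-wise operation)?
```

No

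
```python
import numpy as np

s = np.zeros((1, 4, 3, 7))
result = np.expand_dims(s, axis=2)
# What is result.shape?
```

(1, 4, 1, 3, 7)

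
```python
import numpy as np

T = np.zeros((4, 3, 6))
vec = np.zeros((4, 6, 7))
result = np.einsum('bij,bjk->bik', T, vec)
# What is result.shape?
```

(4, 3, 7)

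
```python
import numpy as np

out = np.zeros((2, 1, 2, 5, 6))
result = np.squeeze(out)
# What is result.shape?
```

(2, 2, 5, 6)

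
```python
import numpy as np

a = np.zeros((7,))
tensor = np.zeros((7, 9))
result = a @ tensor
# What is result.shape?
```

(9,)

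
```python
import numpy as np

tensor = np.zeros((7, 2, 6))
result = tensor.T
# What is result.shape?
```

(6, 2, 7)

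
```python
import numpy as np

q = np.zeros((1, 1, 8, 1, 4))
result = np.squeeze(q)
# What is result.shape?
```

(8, 4)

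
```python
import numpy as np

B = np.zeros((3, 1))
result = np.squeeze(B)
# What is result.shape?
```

(3,)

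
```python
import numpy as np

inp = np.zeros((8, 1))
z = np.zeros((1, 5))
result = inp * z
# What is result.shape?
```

(8, 5)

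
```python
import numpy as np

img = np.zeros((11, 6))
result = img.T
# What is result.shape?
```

(6, 11)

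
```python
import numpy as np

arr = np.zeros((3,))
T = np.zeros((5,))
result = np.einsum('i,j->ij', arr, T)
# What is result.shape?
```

(3, 5)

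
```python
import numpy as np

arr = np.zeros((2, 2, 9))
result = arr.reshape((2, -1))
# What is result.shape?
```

(2, 18)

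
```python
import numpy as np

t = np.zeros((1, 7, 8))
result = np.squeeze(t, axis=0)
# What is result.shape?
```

(7, 8)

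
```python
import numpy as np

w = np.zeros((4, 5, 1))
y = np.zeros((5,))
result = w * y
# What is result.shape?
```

(4, 5, 5)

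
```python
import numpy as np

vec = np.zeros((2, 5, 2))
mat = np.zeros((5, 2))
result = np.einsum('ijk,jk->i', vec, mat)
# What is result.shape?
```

(2,)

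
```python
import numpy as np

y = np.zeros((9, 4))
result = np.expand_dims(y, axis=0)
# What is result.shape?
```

(1, 9, 4)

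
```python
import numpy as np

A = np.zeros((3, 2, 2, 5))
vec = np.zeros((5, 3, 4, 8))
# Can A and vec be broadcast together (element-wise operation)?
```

No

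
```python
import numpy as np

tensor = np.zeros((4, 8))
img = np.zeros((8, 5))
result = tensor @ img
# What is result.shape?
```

(4, 5)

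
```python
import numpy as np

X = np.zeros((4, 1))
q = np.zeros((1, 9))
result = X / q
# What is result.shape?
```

(4, 9)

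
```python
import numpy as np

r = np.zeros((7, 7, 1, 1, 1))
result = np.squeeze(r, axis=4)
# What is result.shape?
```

(7, 7, 1, 1)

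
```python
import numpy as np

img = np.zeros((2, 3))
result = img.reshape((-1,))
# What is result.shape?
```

(6,)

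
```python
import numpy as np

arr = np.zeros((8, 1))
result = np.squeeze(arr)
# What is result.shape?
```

(8,)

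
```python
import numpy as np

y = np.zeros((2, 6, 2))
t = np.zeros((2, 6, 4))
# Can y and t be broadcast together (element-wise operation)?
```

No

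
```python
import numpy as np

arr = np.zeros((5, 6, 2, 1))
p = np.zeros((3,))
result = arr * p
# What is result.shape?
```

(5, 6, 2, 3)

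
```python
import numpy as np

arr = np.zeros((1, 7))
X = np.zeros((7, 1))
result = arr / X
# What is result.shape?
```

(7, 7)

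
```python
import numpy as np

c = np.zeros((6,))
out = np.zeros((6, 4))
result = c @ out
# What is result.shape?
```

(4,)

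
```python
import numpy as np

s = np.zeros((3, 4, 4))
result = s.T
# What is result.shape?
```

(4, 4, 3)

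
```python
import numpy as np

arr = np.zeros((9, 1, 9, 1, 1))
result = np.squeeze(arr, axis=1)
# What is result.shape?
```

(9, 9, 1, 1)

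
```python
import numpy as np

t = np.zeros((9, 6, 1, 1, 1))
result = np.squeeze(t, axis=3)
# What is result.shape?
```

(9, 6, 1, 1)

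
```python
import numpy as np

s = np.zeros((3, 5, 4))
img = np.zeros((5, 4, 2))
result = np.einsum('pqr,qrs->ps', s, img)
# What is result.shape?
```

(3, 2)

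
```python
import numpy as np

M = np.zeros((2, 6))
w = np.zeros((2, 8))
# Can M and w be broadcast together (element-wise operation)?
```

No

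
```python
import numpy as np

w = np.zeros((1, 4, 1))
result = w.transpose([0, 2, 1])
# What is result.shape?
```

(1, 1, 4)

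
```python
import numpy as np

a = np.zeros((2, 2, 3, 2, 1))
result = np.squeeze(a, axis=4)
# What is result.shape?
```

(2, 2, 3, 2)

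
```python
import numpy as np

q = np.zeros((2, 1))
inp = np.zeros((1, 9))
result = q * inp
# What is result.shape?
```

(2, 9)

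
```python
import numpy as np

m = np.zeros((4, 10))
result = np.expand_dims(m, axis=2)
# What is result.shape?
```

(4, 10, 1)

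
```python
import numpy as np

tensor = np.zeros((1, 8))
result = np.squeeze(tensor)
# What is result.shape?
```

(8,)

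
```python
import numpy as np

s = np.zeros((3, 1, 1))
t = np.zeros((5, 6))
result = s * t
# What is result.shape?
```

(3, 5, 6)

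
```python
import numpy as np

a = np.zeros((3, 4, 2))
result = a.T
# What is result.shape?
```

(2, 4, 3)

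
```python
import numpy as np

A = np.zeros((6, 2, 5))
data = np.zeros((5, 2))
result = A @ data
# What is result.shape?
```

(6, 2, 2)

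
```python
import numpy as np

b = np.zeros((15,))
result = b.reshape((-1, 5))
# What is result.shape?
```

(3, 5)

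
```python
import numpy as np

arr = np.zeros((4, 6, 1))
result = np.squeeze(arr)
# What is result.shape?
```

(4, 6)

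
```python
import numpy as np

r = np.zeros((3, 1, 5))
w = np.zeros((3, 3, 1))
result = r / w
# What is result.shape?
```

(3, 3, 5)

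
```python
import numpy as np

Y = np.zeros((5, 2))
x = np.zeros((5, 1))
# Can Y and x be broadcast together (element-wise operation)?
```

Yes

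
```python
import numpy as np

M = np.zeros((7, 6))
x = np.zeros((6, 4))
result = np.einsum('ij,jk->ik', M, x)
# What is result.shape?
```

(7, 4)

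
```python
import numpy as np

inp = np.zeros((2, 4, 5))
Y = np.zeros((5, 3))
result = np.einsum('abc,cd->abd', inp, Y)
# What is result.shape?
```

(2, 4, 3)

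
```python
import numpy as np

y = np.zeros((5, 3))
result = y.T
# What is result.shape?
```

(3, 5)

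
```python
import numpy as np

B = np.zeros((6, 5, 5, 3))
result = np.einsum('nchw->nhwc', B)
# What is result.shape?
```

(6, 5, 3, 5)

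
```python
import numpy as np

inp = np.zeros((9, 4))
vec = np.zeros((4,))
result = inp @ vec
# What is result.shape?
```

(9,)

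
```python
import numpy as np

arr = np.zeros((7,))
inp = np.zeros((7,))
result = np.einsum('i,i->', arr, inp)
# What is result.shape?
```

()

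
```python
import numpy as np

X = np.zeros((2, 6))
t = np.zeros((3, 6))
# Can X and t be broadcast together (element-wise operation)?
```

No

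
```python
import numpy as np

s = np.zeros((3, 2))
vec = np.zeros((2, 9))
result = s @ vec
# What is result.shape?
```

(3, 9)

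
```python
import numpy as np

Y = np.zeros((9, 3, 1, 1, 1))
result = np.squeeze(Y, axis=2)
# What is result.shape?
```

(9, 3, 1, 1)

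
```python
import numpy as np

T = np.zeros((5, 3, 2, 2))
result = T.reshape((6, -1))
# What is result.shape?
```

(6, 10)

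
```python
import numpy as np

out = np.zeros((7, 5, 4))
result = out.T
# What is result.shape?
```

(4, 5, 7)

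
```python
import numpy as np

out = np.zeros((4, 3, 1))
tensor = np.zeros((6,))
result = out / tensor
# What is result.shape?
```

(4, 3, 6)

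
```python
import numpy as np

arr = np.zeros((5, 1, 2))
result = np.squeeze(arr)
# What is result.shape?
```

(5, 2)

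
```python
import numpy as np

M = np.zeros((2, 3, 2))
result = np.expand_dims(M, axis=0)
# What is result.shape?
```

(1, 2, 3, 2)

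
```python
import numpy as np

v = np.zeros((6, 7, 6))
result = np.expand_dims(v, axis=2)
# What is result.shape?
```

(6, 7, 1, 6)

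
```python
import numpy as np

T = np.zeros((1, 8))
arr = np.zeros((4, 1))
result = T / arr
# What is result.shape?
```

(4, 8)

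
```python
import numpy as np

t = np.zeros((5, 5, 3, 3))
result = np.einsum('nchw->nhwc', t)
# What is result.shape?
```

(5, 3, 3, 5)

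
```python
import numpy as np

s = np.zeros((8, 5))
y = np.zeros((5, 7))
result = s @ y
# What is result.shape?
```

(8, 7)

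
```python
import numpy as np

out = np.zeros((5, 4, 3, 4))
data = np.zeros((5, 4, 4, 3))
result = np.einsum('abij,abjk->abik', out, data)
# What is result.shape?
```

(5, 4, 3, 3)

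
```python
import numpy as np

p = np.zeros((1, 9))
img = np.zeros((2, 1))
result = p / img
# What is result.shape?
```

(2, 9)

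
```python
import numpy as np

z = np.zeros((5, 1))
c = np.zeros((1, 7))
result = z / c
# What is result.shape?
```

(5, 7)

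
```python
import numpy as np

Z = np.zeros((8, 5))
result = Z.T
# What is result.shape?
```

(5, 8)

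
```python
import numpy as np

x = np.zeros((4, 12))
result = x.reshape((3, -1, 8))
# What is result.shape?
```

(3, 2, 8)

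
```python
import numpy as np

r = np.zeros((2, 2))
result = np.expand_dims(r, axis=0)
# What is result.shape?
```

(1, 2, 2)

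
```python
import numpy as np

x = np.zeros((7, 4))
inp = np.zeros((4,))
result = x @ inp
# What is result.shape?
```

(7,)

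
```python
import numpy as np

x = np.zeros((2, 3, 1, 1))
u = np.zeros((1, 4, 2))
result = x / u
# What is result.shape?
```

(2, 3, 4, 2)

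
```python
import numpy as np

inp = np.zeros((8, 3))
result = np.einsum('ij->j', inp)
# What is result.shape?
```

(3,)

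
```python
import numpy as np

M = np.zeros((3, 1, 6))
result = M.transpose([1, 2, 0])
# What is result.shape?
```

(1, 6, 3)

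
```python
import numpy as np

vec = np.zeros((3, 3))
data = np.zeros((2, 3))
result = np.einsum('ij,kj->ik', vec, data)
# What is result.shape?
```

(3, 2)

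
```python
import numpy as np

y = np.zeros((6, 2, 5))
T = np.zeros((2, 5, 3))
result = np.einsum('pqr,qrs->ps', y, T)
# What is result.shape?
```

(6, 3)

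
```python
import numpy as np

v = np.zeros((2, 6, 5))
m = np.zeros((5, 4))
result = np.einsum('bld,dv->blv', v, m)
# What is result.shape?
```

(2, 6, 4)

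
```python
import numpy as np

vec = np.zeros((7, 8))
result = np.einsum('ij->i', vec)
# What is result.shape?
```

(7,)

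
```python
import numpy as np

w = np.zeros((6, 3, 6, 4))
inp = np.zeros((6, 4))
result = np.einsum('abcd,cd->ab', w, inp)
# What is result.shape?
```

(6, 3)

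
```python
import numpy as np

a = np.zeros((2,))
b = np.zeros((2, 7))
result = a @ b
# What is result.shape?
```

(7,)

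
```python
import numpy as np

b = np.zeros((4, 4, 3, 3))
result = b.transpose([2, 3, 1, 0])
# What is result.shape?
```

(3, 3, 4, 4)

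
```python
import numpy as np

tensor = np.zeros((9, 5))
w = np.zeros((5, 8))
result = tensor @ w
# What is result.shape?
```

(9, 8)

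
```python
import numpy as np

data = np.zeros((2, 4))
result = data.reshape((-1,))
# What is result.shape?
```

(8,)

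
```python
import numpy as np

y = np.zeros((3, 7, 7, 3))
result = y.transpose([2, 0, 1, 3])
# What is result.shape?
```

(7, 3, 7, 3)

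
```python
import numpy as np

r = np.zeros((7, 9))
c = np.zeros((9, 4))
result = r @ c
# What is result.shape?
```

(7, 4)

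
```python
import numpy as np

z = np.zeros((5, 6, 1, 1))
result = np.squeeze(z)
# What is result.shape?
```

(5, 6)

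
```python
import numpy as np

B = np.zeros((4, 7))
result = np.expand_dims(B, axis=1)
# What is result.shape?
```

(4, 1, 7)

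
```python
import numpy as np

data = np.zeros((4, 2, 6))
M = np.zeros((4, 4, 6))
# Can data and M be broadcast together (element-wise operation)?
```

No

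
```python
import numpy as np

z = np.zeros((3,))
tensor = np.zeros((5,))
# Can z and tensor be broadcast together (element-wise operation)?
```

No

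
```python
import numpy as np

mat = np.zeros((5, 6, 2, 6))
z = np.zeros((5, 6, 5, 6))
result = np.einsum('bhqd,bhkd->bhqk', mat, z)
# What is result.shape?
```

(5, 6, 2, 5)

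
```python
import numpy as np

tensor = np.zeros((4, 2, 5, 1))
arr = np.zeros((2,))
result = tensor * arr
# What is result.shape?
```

(4, 2, 5, 2)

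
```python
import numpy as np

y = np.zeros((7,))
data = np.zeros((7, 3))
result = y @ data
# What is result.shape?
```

(3,)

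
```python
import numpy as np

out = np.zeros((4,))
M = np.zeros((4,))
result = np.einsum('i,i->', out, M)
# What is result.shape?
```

()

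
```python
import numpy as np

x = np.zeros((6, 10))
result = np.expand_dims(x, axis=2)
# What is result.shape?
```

(6, 10, 1)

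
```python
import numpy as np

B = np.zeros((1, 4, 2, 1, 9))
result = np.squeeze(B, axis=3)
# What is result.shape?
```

(1, 4, 2, 9)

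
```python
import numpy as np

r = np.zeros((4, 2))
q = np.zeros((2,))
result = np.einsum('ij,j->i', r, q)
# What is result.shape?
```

(4,)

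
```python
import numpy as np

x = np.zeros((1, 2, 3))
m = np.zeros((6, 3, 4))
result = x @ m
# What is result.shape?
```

(6, 2, 4)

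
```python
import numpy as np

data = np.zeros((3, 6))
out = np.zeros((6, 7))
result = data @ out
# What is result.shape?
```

(3, 7)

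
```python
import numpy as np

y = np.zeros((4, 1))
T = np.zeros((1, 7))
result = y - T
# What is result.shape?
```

(4, 7)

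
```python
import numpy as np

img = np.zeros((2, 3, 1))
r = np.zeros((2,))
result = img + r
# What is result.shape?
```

(2, 3, 2)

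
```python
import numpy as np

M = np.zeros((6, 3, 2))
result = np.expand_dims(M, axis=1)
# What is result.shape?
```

(6, 1, 3, 2)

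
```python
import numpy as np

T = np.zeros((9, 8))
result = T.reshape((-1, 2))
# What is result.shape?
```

(36, 2)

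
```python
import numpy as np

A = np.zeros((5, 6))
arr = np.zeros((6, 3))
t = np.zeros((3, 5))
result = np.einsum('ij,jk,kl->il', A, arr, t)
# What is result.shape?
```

(5, 5)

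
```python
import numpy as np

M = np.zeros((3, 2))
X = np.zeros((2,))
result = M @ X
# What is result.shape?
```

(3,)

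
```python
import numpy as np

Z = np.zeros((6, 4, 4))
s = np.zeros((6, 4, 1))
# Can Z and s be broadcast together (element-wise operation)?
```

Yes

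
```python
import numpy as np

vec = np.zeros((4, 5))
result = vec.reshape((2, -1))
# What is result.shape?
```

(2, 10)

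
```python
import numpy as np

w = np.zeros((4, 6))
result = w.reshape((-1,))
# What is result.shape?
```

(24,)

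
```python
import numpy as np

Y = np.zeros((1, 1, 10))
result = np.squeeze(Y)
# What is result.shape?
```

(10,)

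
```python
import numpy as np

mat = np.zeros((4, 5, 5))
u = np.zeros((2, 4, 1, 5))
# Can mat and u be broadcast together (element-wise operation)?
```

Yes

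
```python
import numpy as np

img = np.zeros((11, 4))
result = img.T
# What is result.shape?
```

(4, 11)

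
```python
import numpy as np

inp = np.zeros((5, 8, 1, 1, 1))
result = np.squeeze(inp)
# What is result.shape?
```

(5, 8)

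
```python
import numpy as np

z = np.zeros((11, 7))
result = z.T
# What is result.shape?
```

(7, 11)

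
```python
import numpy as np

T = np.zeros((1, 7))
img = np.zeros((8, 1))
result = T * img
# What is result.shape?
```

(8, 7)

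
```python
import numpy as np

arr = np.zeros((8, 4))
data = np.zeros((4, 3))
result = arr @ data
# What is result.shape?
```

(8, 3)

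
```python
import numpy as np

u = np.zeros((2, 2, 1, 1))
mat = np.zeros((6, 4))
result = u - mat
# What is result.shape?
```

(2, 2, 6, 4)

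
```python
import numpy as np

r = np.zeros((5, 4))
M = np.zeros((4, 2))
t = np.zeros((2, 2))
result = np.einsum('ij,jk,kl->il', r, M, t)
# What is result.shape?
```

(5, 2)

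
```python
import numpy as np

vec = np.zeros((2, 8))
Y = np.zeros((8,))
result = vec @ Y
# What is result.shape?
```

(2,)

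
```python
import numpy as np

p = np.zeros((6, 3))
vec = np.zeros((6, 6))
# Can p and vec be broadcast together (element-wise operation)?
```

No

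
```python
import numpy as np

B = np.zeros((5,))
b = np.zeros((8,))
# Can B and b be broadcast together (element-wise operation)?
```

No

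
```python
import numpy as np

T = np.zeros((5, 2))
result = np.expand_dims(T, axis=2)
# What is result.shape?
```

(5, 2, 1)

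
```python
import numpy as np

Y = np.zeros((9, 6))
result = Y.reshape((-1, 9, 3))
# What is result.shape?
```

(2, 9, 3)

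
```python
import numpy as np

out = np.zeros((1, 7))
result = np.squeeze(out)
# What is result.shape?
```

(7,)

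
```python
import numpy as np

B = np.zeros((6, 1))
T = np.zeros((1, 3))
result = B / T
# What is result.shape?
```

(6, 3)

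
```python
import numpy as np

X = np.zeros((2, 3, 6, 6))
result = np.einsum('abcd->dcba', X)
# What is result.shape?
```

(6, 6, 3, 2)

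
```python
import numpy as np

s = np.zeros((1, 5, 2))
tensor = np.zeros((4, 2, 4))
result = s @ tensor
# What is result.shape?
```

(4, 5, 4)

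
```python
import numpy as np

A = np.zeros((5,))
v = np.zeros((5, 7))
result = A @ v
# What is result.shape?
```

(7,)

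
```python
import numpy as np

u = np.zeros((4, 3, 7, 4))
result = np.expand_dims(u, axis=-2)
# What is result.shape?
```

(4, 3, 7, 1, 4)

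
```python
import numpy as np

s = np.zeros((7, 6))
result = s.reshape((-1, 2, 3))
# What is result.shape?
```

(7, 2, 3)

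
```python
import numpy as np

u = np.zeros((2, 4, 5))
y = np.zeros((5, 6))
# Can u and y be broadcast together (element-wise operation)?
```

No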